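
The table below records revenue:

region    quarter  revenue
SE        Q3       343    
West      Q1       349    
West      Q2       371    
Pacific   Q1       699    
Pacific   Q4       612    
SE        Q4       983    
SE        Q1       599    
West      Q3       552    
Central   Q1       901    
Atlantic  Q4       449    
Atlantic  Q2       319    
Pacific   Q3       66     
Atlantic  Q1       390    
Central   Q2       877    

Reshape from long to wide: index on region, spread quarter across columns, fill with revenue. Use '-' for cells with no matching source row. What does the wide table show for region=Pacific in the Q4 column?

The long row with region=Pacific, quarter=Q4 has revenue=612.

612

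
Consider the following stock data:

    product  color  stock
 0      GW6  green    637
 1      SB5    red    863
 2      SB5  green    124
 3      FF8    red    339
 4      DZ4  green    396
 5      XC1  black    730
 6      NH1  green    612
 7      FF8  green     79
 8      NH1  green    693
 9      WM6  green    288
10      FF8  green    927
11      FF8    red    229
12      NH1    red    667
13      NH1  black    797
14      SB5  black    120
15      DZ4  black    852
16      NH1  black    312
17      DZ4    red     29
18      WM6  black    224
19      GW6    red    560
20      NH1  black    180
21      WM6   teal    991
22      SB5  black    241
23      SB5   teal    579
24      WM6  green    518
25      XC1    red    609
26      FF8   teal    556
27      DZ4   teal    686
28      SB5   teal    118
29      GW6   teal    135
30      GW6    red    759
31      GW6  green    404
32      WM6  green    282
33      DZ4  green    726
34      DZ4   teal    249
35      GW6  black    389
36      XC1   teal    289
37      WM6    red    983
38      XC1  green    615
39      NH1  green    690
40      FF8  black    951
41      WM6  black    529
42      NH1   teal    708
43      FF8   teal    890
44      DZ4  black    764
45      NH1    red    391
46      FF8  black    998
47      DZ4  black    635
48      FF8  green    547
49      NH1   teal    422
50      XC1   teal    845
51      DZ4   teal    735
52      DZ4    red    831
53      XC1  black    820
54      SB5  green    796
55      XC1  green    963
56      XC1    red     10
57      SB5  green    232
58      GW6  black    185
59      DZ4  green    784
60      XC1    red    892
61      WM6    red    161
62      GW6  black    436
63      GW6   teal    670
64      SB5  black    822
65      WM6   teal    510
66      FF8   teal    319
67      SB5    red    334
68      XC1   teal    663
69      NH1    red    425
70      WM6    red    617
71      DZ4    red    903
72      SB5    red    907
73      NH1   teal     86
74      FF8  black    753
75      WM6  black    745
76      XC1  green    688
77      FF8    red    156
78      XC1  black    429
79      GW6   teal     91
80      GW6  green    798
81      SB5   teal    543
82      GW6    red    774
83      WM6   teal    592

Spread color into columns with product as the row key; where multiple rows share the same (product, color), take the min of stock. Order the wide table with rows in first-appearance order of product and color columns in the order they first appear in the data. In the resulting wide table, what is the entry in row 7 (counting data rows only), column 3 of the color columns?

224

With rows in first-appearance order of product, row 7 is product=WM6. color columns in first-appearance order: green, red, black, teal; column 3 is black.
Long rows with product=WM6, color=black: min(224, 529, 745) = 224.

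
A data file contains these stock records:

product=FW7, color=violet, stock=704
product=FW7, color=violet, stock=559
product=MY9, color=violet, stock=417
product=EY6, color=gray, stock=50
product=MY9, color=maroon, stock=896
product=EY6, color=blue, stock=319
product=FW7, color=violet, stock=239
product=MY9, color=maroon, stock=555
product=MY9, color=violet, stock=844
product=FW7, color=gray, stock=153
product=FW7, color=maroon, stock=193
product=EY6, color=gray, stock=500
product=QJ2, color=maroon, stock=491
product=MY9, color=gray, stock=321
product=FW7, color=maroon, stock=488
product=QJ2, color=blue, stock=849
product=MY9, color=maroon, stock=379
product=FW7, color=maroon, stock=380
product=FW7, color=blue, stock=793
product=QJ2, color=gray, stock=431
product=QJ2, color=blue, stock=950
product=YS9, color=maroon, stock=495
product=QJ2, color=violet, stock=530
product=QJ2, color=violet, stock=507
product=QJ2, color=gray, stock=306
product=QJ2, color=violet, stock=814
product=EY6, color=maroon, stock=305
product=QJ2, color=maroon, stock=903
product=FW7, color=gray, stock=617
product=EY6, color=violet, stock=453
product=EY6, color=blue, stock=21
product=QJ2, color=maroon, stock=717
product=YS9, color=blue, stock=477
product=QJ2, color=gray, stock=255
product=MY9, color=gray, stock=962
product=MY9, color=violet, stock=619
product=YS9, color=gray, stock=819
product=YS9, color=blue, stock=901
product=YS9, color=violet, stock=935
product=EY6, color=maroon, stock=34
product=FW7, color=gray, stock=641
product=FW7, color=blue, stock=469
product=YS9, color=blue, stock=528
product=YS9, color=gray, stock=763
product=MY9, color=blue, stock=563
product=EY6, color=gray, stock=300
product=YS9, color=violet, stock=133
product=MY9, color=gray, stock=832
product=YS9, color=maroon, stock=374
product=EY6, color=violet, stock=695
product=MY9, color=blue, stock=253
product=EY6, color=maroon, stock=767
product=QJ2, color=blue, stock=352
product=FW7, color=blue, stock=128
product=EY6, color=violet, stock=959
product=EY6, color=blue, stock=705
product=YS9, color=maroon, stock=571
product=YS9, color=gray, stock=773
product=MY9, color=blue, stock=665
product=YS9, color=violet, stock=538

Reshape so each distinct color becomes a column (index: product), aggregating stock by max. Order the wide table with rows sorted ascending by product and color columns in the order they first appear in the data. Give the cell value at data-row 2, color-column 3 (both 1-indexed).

488

With rows sorted ascending by product, row 2 is product=FW7. color columns in first-appearance order: violet, gray, maroon, blue; column 3 is maroon.
Long rows with product=FW7, color=maroon: max(193, 488, 380) = 488.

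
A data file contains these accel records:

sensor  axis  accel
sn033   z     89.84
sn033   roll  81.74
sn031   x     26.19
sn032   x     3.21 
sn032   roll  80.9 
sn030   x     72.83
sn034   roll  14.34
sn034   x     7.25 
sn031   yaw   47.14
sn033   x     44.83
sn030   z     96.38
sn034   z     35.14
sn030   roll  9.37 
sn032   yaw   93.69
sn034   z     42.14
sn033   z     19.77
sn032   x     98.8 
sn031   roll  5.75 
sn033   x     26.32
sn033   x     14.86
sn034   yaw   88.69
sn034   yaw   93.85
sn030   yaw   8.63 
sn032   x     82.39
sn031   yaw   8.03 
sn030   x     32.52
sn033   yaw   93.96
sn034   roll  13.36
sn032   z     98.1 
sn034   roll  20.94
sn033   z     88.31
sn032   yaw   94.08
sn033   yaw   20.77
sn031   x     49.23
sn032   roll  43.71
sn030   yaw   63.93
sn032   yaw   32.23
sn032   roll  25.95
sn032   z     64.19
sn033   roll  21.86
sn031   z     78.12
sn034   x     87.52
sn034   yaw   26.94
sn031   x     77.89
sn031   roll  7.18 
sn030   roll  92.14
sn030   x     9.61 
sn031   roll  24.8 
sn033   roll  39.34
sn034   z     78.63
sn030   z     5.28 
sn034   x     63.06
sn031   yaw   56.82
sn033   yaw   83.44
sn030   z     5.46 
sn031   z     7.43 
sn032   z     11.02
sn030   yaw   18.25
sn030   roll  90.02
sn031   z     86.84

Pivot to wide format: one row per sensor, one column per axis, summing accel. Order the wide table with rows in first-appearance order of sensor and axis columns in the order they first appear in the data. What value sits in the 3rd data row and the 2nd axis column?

With rows in first-appearance order of sensor, row 3 is sensor=sn032. axis columns in first-appearance order: z, roll, x, yaw; column 2 is roll.
Long rows with sensor=sn032, axis=roll: 80.9 + 43.71 + 25.95 = 150.56.

150.56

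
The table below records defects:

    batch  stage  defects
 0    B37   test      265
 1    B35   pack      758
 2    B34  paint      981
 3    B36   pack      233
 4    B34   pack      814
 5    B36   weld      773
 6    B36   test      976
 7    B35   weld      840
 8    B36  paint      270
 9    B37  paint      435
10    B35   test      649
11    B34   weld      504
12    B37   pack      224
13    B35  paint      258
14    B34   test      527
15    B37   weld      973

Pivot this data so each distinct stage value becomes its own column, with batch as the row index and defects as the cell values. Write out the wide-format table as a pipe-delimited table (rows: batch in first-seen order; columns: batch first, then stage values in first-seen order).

| batch | test | pack | paint | weld |
| B37 | 265 | 224 | 435 | 973 |
| B35 | 649 | 758 | 258 | 840 |
| B34 | 527 | 814 | 981 | 504 |
| B36 | 976 | 233 | 270 | 773 |

Columns: batch plus the 4 distinct stage values (test, pack, paint, weld).
For example, row B37 column test takes defects=265 from the long row (B37, test).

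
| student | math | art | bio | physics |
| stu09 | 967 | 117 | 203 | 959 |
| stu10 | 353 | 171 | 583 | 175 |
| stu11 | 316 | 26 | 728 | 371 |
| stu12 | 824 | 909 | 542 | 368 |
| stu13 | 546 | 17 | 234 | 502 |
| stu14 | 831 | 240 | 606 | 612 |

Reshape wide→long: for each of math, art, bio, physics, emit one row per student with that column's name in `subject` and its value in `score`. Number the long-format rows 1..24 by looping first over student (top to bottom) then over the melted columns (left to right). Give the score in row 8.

175

24 rows total (6 × 4). Row 8: index ⌊(8-1)/4⌋ = 1 into student → stu10; (8-1) mod 4 = 3 into the melted columns → physics.
So row 8 is (stu10, physics, 175); score = 175.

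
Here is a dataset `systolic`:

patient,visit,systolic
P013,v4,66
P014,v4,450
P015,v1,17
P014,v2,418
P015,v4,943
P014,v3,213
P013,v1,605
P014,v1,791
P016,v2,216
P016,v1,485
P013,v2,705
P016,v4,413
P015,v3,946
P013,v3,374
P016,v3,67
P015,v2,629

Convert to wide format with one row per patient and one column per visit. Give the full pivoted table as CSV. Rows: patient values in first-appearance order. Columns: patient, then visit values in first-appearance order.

patient,v4,v1,v2,v3
P013,66,605,705,374
P014,450,791,418,213
P015,943,17,629,946
P016,413,485,216,67

Columns: patient plus the 4 distinct visit values (v4, v1, v2, v3).
For example, row P013 column v4 takes systolic=66 from the long row (P013, v4).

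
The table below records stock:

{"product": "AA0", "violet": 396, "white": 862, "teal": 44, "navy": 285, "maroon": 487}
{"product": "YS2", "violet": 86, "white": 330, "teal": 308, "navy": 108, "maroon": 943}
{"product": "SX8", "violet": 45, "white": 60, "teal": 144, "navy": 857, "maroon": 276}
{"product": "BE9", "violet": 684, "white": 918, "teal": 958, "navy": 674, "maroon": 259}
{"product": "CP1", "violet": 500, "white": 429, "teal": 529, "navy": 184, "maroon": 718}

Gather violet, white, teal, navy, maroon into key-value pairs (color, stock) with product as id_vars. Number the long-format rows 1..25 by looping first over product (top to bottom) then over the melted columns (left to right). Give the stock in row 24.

25 rows total (5 × 5). Row 24: index ⌊(24-1)/5⌋ = 4 into product → CP1; (24-1) mod 5 = 3 into the melted columns → navy.
So row 24 is (CP1, navy, 184); stock = 184.

184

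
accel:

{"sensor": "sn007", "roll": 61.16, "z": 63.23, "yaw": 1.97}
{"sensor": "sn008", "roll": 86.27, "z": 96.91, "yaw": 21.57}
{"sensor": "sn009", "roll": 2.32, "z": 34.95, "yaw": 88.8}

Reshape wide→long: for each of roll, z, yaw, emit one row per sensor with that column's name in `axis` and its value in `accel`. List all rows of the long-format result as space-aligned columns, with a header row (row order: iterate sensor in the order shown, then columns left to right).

Each (sensor, column) pair becomes one row: 3 × 3 = 9 rows.
For example, (sn007, roll) → accel=61.16.

sensor  axis  accel
sn007   roll  61.16
sn007   z     63.23
sn007   yaw   1.97 
sn008   roll  86.27
sn008   z     96.91
sn008   yaw   21.57
sn009   roll  2.32 
sn009   z     34.95
sn009   yaw   88.8 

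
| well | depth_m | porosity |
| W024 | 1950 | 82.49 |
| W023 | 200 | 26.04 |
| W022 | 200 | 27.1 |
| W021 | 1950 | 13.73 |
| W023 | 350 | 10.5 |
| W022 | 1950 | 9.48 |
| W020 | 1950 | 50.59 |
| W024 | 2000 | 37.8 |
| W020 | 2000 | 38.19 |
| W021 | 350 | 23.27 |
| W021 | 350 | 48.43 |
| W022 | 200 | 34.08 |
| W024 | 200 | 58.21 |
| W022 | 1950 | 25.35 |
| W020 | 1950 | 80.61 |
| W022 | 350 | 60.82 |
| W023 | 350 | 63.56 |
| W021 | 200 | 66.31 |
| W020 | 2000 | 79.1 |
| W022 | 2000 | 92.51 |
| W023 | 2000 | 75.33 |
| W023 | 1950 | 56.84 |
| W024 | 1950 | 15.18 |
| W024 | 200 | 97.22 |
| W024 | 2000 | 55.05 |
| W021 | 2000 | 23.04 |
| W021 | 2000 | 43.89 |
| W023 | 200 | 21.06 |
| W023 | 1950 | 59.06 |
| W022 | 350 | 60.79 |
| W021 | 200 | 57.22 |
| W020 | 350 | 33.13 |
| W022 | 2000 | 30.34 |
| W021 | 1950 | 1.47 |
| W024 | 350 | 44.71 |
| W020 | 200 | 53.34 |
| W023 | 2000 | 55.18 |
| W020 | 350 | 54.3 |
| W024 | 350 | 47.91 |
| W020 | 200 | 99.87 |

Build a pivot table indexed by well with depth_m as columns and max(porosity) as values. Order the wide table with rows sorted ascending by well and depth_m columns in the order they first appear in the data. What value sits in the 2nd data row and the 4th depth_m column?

43.89

With rows sorted ascending by well, row 2 is well=W021. depth_m columns in first-appearance order: 1950, 200, 350, 2000; column 4 is 2000.
Long rows with well=W021, depth_m=2000: max(23.04, 43.89) = 43.89.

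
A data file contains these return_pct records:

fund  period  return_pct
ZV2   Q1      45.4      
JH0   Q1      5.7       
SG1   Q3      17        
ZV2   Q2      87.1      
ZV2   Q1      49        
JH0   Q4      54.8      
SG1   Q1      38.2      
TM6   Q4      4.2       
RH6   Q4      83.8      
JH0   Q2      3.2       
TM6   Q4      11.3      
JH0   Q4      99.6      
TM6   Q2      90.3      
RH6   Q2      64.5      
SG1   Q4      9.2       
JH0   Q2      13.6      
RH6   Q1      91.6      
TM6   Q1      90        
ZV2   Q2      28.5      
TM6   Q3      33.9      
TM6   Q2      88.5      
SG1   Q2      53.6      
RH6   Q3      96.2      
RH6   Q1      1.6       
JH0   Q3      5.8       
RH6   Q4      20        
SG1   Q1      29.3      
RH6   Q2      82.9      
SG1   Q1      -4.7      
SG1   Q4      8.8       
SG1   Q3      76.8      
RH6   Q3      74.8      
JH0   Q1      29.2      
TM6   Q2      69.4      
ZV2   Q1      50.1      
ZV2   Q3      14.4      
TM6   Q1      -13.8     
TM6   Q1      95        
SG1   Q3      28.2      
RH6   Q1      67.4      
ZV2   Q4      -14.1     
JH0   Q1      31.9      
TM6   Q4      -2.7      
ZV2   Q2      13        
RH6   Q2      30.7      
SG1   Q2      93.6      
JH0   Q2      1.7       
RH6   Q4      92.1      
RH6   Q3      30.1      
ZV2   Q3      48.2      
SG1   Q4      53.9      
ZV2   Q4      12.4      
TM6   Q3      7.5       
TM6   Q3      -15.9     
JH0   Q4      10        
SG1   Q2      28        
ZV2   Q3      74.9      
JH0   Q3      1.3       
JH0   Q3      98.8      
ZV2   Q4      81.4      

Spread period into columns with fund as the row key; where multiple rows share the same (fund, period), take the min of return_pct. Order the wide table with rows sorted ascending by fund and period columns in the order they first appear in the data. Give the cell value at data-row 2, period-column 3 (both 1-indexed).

With rows sorted ascending by fund, row 2 is fund=RH6. period columns in first-appearance order: Q1, Q3, Q2, Q4; column 3 is Q2.
Long rows with fund=RH6, period=Q2: min(64.5, 82.9, 30.7) = 30.7.

30.7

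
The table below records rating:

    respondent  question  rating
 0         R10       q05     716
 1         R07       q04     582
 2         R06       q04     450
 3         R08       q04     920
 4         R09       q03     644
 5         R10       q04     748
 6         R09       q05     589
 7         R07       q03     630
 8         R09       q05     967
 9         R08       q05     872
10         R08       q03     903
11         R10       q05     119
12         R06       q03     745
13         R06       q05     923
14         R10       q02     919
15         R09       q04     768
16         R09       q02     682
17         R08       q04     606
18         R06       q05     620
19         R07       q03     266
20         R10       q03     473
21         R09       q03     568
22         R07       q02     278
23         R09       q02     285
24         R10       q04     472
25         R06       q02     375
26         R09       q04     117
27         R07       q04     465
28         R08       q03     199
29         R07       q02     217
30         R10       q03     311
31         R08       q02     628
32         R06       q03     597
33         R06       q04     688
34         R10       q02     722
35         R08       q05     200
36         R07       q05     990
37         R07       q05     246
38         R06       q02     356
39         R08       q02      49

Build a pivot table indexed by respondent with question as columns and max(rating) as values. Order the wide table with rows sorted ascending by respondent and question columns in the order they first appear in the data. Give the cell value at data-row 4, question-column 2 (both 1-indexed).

768

With rows sorted ascending by respondent, row 4 is respondent=R09. question columns in first-appearance order: q05, q04, q03, q02; column 2 is q04.
Long rows with respondent=R09, question=q04: max(768, 117) = 768.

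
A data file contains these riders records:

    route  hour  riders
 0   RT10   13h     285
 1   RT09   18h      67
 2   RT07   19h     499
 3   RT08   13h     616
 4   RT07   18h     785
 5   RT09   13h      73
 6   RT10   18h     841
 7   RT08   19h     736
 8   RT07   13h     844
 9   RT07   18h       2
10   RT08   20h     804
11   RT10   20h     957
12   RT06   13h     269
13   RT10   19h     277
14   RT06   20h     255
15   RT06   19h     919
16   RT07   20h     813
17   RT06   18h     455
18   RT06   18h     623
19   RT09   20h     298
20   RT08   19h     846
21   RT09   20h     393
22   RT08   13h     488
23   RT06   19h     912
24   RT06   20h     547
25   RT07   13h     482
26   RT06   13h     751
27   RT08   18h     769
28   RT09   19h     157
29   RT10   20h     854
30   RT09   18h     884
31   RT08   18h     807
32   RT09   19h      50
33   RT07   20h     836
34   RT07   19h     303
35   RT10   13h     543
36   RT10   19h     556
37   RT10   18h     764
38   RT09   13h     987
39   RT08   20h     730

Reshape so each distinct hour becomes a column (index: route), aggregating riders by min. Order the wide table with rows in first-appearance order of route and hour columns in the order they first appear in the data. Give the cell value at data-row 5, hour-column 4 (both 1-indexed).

255

With rows in first-appearance order of route, row 5 is route=RT06. hour columns in first-appearance order: 13h, 18h, 19h, 20h; column 4 is 20h.
Long rows with route=RT06, hour=20h: min(255, 547) = 255.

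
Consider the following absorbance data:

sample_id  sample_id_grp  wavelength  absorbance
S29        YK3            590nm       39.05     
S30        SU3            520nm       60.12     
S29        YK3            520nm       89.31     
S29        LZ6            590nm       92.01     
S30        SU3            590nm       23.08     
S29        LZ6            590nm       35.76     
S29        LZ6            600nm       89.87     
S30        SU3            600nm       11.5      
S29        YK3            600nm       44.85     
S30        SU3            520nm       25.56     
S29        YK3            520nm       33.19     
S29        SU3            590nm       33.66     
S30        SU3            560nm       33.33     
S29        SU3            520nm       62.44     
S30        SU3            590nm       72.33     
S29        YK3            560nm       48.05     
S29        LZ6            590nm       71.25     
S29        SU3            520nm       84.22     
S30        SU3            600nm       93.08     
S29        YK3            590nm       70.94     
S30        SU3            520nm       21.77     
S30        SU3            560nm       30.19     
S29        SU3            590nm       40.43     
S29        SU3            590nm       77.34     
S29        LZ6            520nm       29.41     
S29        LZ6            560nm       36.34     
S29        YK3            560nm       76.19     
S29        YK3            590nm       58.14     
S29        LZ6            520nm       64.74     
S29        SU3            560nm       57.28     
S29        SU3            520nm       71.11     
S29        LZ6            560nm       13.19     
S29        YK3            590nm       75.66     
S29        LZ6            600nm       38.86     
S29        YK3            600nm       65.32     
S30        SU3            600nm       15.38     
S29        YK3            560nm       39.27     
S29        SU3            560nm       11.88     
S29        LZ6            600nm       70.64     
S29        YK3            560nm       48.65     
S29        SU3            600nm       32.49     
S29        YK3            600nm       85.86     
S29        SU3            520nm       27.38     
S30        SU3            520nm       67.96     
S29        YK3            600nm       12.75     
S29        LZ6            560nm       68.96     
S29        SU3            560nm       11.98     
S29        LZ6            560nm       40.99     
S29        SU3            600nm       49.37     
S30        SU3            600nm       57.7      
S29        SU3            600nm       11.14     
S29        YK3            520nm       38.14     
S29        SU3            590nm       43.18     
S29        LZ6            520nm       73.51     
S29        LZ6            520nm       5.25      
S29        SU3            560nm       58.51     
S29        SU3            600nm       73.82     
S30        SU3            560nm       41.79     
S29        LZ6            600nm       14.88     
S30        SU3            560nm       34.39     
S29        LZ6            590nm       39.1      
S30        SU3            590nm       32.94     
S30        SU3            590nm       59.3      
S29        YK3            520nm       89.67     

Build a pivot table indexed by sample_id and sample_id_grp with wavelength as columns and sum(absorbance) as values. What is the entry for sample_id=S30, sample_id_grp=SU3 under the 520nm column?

175.41

Rows with sample_id=S30, sample_id_grp=SU3 and wavelength=520nm: absorbance values are 60.12, 25.56, 21.77, 67.96.
60.12 + 25.56 + 21.77 + 67.96 = 175.41.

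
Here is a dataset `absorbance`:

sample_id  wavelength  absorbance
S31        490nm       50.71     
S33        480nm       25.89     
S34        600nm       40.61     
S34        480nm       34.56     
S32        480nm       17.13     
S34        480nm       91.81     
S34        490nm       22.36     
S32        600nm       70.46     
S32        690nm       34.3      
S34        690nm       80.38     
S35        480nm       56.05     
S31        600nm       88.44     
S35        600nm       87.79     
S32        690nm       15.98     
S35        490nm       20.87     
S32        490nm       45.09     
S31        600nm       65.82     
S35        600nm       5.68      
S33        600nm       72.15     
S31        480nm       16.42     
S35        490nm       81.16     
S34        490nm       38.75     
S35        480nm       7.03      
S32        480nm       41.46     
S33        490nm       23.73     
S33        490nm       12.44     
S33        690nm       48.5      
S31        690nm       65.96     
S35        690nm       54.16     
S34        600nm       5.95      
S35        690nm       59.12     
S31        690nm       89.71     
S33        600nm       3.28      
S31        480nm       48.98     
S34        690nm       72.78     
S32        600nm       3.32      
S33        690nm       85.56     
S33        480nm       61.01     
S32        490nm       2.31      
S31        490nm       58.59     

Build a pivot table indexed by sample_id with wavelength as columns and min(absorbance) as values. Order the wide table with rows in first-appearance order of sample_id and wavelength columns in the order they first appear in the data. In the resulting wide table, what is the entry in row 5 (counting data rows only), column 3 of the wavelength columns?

With rows in first-appearance order of sample_id, row 5 is sample_id=S35. wavelength columns in first-appearance order: 490nm, 480nm, 600nm, 690nm; column 3 is 600nm.
Long rows with sample_id=S35, wavelength=600nm: min(87.79, 5.68) = 5.68.

5.68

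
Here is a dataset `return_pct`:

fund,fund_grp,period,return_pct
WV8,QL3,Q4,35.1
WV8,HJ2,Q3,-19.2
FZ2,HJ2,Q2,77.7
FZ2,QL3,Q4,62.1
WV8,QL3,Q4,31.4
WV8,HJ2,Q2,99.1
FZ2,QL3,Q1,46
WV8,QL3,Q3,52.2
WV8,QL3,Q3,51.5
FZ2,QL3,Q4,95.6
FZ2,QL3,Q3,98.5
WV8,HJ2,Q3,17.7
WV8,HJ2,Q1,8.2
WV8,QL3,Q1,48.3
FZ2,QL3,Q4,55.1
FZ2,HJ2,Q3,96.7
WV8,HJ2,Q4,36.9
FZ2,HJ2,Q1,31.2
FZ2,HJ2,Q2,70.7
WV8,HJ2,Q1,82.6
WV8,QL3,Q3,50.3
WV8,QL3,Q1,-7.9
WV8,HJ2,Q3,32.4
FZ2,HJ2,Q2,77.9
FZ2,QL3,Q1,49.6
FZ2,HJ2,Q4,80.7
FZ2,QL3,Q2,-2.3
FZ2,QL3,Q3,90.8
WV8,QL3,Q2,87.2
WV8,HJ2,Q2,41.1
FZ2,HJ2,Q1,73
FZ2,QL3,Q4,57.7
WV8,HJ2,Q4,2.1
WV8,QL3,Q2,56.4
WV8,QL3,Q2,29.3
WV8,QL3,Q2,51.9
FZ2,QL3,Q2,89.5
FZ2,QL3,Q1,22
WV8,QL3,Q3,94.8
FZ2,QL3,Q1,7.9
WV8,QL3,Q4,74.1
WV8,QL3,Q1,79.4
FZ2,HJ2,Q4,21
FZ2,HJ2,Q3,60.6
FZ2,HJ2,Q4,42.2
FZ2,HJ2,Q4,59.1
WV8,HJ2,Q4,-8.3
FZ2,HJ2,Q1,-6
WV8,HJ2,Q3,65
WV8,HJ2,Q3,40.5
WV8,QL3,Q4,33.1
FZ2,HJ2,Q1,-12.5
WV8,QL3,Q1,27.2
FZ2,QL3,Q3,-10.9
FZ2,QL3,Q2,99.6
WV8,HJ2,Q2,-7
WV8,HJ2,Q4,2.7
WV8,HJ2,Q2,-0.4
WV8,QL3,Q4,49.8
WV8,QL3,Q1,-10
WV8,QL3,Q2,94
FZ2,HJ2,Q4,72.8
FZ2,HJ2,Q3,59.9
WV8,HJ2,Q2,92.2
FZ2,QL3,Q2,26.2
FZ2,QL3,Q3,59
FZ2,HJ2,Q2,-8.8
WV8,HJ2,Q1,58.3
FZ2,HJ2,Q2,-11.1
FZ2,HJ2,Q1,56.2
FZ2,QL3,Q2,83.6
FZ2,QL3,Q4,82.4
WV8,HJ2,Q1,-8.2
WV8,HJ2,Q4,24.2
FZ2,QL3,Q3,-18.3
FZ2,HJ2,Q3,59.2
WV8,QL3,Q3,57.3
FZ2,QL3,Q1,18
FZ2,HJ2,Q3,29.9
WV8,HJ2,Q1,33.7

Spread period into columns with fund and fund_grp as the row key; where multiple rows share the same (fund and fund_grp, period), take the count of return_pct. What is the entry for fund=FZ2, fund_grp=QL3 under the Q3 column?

Rows with fund=FZ2, fund_grp=QL3 and period=Q3: return_pct values are 98.5, 90.8, -10.9, 59, -18.3.
5 rows match — count = 5.

5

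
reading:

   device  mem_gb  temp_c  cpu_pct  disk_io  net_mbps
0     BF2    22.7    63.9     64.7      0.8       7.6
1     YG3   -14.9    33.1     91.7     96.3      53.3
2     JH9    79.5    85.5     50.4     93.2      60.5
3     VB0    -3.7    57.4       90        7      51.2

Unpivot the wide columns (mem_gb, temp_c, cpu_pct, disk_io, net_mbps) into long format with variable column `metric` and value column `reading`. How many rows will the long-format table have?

4 device values × 5 melted columns = 20 rows.

20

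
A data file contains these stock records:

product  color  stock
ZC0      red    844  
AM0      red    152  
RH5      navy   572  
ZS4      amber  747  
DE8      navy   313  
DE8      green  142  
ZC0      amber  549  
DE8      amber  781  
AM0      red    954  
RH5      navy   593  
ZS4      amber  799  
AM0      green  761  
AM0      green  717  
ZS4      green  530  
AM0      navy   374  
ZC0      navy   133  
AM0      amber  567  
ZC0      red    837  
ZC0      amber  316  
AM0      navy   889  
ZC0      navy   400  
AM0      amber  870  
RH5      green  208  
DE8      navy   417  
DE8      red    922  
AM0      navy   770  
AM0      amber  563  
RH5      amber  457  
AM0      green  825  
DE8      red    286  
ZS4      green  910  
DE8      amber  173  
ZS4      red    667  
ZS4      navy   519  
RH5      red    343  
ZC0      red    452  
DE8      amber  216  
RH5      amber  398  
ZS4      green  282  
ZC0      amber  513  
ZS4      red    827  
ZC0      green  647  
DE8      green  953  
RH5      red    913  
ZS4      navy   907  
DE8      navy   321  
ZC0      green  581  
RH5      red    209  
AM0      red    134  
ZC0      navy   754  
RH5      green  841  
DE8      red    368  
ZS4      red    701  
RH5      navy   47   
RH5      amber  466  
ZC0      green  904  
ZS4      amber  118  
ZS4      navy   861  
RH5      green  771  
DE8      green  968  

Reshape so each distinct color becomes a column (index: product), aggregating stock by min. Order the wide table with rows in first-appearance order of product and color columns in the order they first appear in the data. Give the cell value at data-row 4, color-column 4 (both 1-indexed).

282

With rows in first-appearance order of product, row 4 is product=ZS4. color columns in first-appearance order: red, navy, amber, green; column 4 is green.
Long rows with product=ZS4, color=green: min(530, 910, 282) = 282.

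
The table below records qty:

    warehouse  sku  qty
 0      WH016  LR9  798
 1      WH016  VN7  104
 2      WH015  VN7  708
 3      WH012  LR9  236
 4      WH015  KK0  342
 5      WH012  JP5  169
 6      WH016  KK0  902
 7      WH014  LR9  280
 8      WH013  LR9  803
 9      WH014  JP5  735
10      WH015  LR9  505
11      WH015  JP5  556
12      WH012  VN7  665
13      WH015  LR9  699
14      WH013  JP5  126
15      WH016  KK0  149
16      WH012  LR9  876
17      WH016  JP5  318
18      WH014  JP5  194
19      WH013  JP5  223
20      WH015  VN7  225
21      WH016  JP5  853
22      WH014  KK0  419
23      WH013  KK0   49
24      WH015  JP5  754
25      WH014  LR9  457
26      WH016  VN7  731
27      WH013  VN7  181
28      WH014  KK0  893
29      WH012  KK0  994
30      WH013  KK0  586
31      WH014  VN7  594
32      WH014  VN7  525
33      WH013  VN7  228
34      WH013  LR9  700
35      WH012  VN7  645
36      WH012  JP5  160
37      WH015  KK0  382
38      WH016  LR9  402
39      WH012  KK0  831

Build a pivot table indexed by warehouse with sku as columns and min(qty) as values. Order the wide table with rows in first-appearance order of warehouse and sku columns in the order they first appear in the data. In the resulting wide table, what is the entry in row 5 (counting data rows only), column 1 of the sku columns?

700

With rows in first-appearance order of warehouse, row 5 is warehouse=WH013. sku columns in first-appearance order: LR9, VN7, KK0, JP5; column 1 is LR9.
Long rows with warehouse=WH013, sku=LR9: min(803, 700) = 700.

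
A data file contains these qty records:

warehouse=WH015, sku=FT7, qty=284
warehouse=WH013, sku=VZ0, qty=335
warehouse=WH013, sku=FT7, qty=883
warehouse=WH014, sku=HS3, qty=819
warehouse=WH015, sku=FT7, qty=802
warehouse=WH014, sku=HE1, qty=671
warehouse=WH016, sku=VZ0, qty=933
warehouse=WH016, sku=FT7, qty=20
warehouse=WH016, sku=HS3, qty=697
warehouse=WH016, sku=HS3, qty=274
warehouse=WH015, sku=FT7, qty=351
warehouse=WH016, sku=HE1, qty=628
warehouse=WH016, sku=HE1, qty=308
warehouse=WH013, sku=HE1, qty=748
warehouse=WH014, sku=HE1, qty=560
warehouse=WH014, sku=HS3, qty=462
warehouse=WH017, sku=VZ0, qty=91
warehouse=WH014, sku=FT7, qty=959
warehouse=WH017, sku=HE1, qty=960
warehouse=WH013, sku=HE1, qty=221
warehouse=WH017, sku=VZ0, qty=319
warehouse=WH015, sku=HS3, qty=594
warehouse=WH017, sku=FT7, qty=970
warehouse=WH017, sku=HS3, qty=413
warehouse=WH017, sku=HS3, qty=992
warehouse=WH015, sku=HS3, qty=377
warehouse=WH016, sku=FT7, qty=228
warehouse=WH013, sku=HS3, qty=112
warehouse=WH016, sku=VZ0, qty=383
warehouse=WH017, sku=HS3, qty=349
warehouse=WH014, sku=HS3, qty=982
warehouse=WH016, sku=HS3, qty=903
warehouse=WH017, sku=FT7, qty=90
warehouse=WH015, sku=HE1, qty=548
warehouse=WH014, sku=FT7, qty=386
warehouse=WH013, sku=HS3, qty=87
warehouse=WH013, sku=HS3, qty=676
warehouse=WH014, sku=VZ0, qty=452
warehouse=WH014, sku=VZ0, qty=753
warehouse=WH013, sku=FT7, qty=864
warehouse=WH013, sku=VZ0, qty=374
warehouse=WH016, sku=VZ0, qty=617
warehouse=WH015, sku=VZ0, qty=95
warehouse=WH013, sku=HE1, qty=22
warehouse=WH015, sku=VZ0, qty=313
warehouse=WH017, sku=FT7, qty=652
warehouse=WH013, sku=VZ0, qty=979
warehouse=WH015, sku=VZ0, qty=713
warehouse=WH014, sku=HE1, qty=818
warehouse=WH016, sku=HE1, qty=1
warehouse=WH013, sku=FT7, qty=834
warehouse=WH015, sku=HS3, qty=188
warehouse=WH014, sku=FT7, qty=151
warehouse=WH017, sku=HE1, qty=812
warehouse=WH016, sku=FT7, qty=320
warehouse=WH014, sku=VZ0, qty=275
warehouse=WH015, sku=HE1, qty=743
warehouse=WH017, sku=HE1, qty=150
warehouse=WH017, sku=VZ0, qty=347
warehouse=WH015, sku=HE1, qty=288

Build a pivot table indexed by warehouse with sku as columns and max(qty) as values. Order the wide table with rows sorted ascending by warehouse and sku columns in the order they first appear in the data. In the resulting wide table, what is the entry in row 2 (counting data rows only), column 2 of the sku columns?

753

With rows sorted ascending by warehouse, row 2 is warehouse=WH014. sku columns in first-appearance order: FT7, VZ0, HS3, HE1; column 2 is VZ0.
Long rows with warehouse=WH014, sku=VZ0: max(452, 753, 275) = 753.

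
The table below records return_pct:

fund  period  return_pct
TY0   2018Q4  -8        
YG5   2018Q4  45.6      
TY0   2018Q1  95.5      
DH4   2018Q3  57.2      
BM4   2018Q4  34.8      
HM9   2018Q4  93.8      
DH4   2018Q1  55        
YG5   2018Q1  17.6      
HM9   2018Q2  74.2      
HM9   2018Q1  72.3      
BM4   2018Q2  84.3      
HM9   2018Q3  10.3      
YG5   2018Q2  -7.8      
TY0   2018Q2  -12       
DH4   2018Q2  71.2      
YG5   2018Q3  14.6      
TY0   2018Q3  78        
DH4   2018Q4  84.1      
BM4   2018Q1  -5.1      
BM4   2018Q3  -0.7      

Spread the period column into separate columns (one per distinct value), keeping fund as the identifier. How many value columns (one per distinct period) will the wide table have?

4 distinct period values: 2018Q1, 2018Q2, 2018Q3, 2018Q4.

4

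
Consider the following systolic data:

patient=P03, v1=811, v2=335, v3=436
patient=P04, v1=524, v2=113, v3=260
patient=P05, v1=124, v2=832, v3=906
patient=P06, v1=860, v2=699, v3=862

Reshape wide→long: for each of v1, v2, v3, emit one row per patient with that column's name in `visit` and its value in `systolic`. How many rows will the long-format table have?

4 patient values × 3 melted columns = 12 rows.

12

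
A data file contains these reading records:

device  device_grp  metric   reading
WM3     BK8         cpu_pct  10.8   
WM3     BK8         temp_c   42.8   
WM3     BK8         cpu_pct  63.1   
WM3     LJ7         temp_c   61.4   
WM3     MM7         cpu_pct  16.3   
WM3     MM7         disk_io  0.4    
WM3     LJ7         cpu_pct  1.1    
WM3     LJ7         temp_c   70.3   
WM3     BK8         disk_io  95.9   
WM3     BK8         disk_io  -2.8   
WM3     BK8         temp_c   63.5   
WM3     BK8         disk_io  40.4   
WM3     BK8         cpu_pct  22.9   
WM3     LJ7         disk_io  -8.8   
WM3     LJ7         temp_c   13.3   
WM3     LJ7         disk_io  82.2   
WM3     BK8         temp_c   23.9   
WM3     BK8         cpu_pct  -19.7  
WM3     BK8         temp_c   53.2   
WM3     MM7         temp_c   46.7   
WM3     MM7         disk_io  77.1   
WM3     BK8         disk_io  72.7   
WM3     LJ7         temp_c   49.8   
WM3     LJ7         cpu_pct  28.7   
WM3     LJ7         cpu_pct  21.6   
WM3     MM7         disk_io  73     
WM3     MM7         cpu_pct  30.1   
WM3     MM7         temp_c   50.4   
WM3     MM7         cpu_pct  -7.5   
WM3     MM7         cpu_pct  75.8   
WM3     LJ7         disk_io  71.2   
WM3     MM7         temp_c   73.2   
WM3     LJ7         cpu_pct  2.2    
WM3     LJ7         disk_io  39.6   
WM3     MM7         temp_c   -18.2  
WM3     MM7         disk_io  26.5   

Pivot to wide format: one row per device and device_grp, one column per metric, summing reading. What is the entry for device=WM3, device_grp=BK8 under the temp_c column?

Rows with device=WM3, device_grp=BK8 and metric=temp_c: reading values are 42.8, 63.5, 23.9, 53.2.
42.8 + 63.5 + 23.9 + 53.2 = 183.4.

183.4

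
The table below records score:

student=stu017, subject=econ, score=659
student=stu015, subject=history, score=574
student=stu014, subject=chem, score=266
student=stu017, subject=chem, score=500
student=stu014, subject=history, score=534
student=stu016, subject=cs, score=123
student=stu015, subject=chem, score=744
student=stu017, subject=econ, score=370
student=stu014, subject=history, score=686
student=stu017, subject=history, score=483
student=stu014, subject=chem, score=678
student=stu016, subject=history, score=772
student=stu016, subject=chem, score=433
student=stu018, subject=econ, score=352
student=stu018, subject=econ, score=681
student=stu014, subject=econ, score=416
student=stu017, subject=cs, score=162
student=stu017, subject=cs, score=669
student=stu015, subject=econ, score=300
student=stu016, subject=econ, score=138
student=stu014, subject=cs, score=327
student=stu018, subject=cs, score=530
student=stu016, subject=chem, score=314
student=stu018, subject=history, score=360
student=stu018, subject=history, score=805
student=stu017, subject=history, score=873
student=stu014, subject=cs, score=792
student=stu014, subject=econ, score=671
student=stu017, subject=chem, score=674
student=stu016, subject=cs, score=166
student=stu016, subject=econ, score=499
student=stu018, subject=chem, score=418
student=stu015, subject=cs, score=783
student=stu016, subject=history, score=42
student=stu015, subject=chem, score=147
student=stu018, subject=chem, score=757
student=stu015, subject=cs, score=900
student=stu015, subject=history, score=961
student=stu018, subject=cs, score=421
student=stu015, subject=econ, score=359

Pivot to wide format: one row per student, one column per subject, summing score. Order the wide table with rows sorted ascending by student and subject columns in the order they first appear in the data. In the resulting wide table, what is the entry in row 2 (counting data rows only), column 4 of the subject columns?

With rows sorted ascending by student, row 2 is student=stu015. subject columns in first-appearance order: econ, history, chem, cs; column 4 is cs.
Long rows with student=stu015, subject=cs: 783 + 900 = 1683.

1683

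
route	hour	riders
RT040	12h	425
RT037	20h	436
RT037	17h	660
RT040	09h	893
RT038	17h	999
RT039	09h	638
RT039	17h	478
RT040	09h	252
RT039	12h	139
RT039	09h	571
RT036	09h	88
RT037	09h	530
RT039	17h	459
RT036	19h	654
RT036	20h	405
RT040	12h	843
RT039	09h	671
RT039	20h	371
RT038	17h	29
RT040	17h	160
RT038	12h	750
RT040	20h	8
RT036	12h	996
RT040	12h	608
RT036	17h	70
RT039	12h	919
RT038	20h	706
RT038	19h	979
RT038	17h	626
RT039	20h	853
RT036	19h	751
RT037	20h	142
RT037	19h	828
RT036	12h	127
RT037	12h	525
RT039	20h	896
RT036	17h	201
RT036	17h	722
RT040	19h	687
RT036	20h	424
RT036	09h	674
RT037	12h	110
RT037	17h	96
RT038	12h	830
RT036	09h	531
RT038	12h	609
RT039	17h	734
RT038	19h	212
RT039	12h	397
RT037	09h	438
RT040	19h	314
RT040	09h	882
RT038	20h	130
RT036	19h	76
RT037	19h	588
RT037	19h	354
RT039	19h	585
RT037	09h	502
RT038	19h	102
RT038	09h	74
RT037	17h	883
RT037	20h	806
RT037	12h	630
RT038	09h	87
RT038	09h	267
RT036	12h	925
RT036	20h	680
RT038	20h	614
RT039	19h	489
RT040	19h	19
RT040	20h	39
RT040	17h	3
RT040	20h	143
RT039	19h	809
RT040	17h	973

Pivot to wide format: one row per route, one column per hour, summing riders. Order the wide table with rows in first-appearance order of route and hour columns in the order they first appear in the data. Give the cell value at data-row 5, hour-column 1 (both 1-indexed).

With rows in first-appearance order of route, row 5 is route=RT036. hour columns in first-appearance order: 12h, 20h, 17h, 09h, 19h; column 1 is 12h.
Long rows with route=RT036, hour=12h: 996 + 127 + 925 = 2048.

2048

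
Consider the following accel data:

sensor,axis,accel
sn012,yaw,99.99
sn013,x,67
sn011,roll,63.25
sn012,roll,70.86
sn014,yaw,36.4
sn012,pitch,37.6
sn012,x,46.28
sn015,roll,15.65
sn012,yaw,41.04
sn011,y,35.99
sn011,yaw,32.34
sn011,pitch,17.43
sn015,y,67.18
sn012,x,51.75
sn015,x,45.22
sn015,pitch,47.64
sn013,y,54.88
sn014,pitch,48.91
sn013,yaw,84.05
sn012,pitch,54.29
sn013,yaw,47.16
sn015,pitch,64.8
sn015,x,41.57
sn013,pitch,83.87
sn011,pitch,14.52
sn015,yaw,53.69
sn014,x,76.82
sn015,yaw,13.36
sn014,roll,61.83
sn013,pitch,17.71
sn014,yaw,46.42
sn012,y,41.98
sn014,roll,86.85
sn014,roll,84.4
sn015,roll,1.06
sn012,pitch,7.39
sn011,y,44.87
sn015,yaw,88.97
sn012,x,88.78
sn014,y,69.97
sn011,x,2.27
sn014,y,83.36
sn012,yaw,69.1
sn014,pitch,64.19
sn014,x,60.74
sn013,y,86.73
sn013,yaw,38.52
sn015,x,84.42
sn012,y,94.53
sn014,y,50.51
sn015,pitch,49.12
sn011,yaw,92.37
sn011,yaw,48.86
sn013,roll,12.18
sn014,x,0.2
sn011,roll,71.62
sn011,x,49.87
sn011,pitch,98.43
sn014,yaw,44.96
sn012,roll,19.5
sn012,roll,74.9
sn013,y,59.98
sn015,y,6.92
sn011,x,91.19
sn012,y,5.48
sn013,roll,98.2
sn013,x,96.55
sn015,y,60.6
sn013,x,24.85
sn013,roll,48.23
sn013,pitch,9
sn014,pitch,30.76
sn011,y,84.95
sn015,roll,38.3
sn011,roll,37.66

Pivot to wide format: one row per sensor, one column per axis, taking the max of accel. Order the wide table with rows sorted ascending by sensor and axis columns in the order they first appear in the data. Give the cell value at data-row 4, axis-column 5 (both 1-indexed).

83.36

With rows sorted ascending by sensor, row 4 is sensor=sn014. axis columns in first-appearance order: yaw, x, roll, pitch, y; column 5 is y.
Long rows with sensor=sn014, axis=y: max(69.97, 83.36, 50.51) = 83.36.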